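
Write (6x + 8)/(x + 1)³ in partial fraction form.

(6x + 8) = α(x + 1)² + β(x + 1) + γ. At x = -1: γ = 6·(-1) + 8 = 2. Coefficients: α = 0, β = 6
Result: 6/(x + 1)² + 2/(x + 1)³


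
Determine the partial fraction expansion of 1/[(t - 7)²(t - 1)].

Cover-up at t=1: C = 1/(1 - 7)² = 1/36. Cover-up at t=7: B = 1/(7 - 1) = 1/6. Comparing t² coeff: A = -C = -1/36
Result: (-1/36)/(t - 7) + (1/6)/(t - 7)² + (1/36)/(t - 1)


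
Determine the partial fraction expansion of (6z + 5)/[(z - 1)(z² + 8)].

At z=1: A = (6·1 + 5)/(1² + 8) = 11/9. B = -A = -11/9, C = 6 - 1·A = 43/9
Result: (11/9)/(z - 1) - ((11/9)z - 43/9)/(z² + 8)


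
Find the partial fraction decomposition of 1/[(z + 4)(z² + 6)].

Cover-up at z = -4: α = 1/((-4)² + 6) = 1/22. Then β = -α = -1/22, γ = -α·(0 - 4) = 2/11
Result: (1/22)/(z + 4) - ((1/22)z - 2/11)/(z² + 6)


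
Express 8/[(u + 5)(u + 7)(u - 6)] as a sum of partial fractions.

Using cover-up method: A = -4/11, B = 4/13, C = 8/143
Result: (-4/11)/(u + 5) + (4/13)/(u + 7) + (8/143)/(u - 6)


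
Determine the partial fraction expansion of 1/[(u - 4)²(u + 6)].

Cover-up at u=-6: R = 1/(-6 - 4)² = 1/100. Cover-up at u=4: Q = 1/(4 + 6) = 1/10. Comparing u² coeff: P = -R = -1/100
Result: (-1/100)/(u - 4) + (1/10)/(u - 4)² + (1/100)/(u + 6)


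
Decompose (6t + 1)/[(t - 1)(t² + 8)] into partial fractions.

At t=1: α = (6·1 + 1)/(1² + 8) = 7/9. β = -α = -7/9, γ = 6 - 1·α = 47/9
Result: (7/9)/(t - 1) - ((7/9)t - 47/9)/(t² + 8)


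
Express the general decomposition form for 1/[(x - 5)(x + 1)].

Distinct linear factors: α/(x - 5) + β/(x + 1)


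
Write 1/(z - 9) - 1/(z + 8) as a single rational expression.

Common denominator (z - 9)(z + 8). Numerator: 1(z + 8) - 1(z - 9) = (z + 8) - (z - 9) = 17
Result: (17)/[(z - 9)(z + 8)]


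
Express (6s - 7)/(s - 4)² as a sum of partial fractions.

(6s - 7) = A(s - 4) + B. At s = 4: B = 6·4 - 7 = 17. Coeff of s: A = 6
Result: 6/(s - 4) + 17/(s - 4)²


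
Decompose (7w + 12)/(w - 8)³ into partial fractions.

(7w + 12) = P(w - 8)² + Q(w - 8) + R. At w = 8: R = 7·8 + 12 = 68. Coefficients: P = 0, Q = 7
Result: 7/(w - 8)² + 68/(w - 8)³


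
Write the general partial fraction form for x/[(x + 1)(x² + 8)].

Linear + irreducible quadratic: P/(x + 1) + (Qx + R)/(x² + 8)


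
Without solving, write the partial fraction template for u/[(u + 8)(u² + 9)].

Linear + irreducible quadratic: α/(u + 8) + (βu + γ)/(u² + 9)


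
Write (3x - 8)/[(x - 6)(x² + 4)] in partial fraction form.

At x=6: A = (3·6 - 8)/(6² + 4) = 1/4. B = -A = -1/4, C = 3 - 6·A = 3/2
Result: (1/4)/(x - 6) - ((1/4)x - 3/2)/(x² + 4)


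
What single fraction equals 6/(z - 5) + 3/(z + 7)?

Common denominator (z - 5)(z + 7). Numerator: 6(z + 7) + 3(z - 5) = (6z + 42) + (3z - 15) = 9z + 27
Result: (9z + 27)/[(z - 5)(z + 7)]


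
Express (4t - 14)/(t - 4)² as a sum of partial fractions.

(4t - 14) = P(t - 4) + Q. At t = 4: Q = 4·4 - 14 = 2. Coeff of t: P = 4
Result: 4/(t - 4) + 2/(t - 4)²


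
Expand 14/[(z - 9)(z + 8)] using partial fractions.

14/(z - 9)(z + 8) = A/(z - 9) + B/(z + 8). A = 14/(9 + 8) = 14/17, B = 14/(-8 - 9) = -14/17
Result: (14/17)/(z - 9) - (14/17)/(z + 8)


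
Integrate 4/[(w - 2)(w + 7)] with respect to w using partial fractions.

Decompose: 4/[(w - 2)(w + 7)] = (4/9)/(w - 2) - (4/9)/(w + 7). Integrate each term: (4/9) ln|(w - 2)| - (4/9) ln|(w + 7)| + C


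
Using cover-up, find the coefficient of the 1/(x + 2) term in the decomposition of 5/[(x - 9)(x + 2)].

Cover (x + 2), set x=-2: 5/((x - 9) at x=-2) = 5/(-11) = -5/11


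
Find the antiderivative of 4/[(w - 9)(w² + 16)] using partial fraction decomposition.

Cover-up at w=9: α = 4/(9²+16) = 4/97. Coeff matching: β = -4/97, γ = -36/97. Decomposition: (4/97)/(w - 9) - ((4/97)w + 36/97)/(w² + 16). Integrate: linear → ln, quadratic → (1/2)ln + arctan: (4/97) ln|(w - 9)| - (2/97) ln(w² + 16) - (9/97) arctan(w/4) + C


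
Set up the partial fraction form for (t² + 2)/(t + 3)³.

Repeated linear factor (power 3): α/(t + 3) + β/(t + 3)² + γ/(t + 3)³


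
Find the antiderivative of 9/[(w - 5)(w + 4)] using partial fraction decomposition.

Decompose: 9/[(w - 5)(w + 4)] = 1/(w - 5) - 1/(w + 4). Integrate each term: ln|(w - 5)| - ln|(w + 4)| + C


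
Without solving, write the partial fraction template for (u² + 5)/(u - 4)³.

Repeated linear factor (power 3): A/(u - 4) + B/(u - 4)² + C/(u - 4)³


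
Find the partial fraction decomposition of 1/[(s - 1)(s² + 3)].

Cover-up at s = 1: α = 1/(1² + 3) = 1/4. Then β = -α = -1/4, γ = -α·(0 + 1) = -1/4
Result: (1/4)/(s - 1) - ((1/4)s + 1/4)/(s² + 3)


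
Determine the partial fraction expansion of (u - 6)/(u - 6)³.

(u - 6) = α(u - 6)² + β(u - 6) + γ. At u = 6: γ = 1·6 - 6 = 0. Coefficients: α = 0, β = 1
Result: 1/(u - 6)²


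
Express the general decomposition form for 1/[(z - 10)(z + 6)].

Distinct linear factors: α/(z - 10) + β/(z + 6)


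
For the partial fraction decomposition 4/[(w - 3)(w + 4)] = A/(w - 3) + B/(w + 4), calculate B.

Cover-up at w = -4: B = 4/(-4 - 3) = -4/7


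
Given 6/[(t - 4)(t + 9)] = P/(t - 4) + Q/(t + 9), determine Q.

Cover-up at t = -9: Q = 6/(-9 - 4) = -6/13


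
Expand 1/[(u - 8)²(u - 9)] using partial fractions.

Cover-up at u=9: R = 1/(9 - 8)² = 1. Cover-up at u=8: Q = 1/(8 - 9) = -1. Comparing u² coeff: P = -R = -1
Result: -1/(u - 8) - 1/(u - 8)² + 1/(u - 9)


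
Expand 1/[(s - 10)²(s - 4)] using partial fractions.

Cover-up at s=4: C = 1/(4 - 10)² = 1/36. Cover-up at s=10: B = 1/(10 - 4) = 1/6. Comparing s² coeff: A = -C = -1/36
Result: (-1/36)/(s - 10) + (1/6)/(s - 10)² + (1/36)/(s - 4)


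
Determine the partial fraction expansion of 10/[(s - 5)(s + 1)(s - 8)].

Using cover-up method: P = -5/9, Q = 5/27, R = 10/27
Result: (-5/9)/(s - 5) + (5/27)/(s + 1) + (10/27)/(s - 8)


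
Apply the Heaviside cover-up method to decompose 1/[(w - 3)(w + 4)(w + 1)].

Cover (w - 3), w=3: P = 1/[(3 + 4)(3 + 1)] = 1/28. Cover (w + 4), w=-4: Q = 1/[(-4 - 3)(-4 + 1)] = 1/21. Cover (w + 1), w=-1: R = 1/[(-1 - 3)(-1 + 4)] = -1/12.
Result: (1/28)/(w - 3) + (1/21)/(w + 4) - (1/12)/(w + 1)


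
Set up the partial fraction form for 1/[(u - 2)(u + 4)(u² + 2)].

Two linear + quadratic: P/(u - 2) + Q/(u + 4) + (Ru + S)/(u² + 2)


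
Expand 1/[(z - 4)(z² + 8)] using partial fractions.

Cover-up at z = 4: α = 1/(4² + 8) = 1/24. Then β = -α = -1/24, γ = -α·(0 + 4) = -1/6
Result: (1/24)/(z - 4) - ((1/24)z + 1/6)/(z² + 8)


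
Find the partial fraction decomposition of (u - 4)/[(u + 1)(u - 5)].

At u=-1: α = (1·(-1) - 4)/(-1 - 5) = 5/6. At u=5: β = (1·5 - 4)/(5 + 1) = 1/6
Result: (5/6)/(u + 1) + (1/6)/(u - 5)


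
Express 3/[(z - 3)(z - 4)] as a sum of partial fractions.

3/(z - 3)(z - 4) = α/(z - 3) + β/(z - 4). α = 3/(3 - 4) = -3, β = 3/(4 - 3) = 3
Result: -3/(z - 3) + 3/(z - 4)


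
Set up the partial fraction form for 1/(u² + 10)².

Repeated quadratic factor: (αu + β)/(u² + 10) + (γu + δ)/(u² + 10)²


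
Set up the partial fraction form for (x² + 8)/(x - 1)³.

Repeated linear factor (power 3): P/(x - 1) + Q/(x - 1)² + R/(x - 1)³


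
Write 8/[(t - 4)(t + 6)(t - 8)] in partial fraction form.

Using cover-up method: α = -1/5, β = 2/35, γ = 1/7
Result: (-1/5)/(t - 4) + (2/35)/(t + 6) + (1/7)/(t - 8)


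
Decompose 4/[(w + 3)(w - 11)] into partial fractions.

4/(w + 3)(w - 11) = α/(w + 3) + β/(w - 11). α = 4/(-3 - 11) = -2/7, β = 4/(11 + 3) = 2/7
Result: (-2/7)/(w + 3) + (2/7)/(w - 11)


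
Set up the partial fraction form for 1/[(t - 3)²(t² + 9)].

Repeated linear + quadratic: P/(t - 3) + Q/(t - 3)² + (Rt + S)/(t² + 9)


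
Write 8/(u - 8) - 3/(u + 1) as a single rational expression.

Common denominator (u - 8)(u + 1). Numerator: 8(u + 1) - 3(u - 8) = (8u + 8) - (3u - 24) = 5u + 32
Result: (5u + 32)/[(u - 8)(u + 1)]


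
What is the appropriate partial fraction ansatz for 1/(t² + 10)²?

Repeated quadratic factor: (αt + β)/(t² + 10) + (γt + δ)/(t² + 10)²


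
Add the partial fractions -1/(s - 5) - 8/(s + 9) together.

Common denominator (s - 5)(s + 9). Numerator: -1(s + 9) - 8(s - 5) = (-s - 9) - (8s - 40) = -9s + 31
Result: (-9s + 31)/[(s - 5)(s + 9)]


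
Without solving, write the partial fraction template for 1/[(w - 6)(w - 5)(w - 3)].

Three distinct linear factors: α/(w - 6) + β/(w - 5) + γ/(w - 3)


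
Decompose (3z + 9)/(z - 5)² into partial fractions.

(3z + 9) = P(z - 5) + Q. At z = 5: Q = 3·5 + 9 = 24. Coeff of z: P = 3
Result: 3/(z - 5) + 24/(z - 5)²


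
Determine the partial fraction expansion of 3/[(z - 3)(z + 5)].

3/(z - 3)(z + 5) = A/(z - 3) + B/(z + 5). A = 3/(3 + 5) = 3/8, B = 3/(-5 - 3) = -3/8
Result: (3/8)/(z - 3) - (3/8)/(z + 5)


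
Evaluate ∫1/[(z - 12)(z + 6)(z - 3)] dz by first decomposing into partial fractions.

Cover-up: P = 1/162, Q = 1/162, R = -1/81. Decomposition: (1/162)/(z - 12) + (1/162)/(z + 6) - (1/81)/(z - 3). Integrate each term: (1/162) ln|(z - 12)| + (1/162) ln|(z + 6)| - (1/81) ln|(z - 3)| + C


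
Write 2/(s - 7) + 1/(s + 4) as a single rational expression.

Common denominator (s - 7)(s + 4). Numerator: 2(s + 4) + 1(s - 7) = (2s + 8) + (s - 7) = 3s + 1
Result: (3s + 1)/[(s - 7)(s + 4)]


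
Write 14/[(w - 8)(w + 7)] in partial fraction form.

14/(w - 8)(w + 7) = P/(w - 8) + Q/(w + 7). P = 14/(8 + 7) = 14/15, Q = 14/(-7 - 8) = -14/15
Result: (14/15)/(w - 8) - (14/15)/(w + 7)


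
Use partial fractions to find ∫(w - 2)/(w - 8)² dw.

Decompose: α = 1, β = 1·8 - 2 = 6, so (w - 2)/(w - 8)² = 1/(w - 8) + 6/(w - 8)². Integrate: ∫ α/(w - 8) dw = ln|(w - 8)|; ∫ β/(w - 8)² dw = -6/(w - 8). Sum: ln|(w - 8)| - 6/(w - 8) + C


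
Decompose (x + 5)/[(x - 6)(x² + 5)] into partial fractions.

At x=6: P = (1·6 + 5)/(6² + 5) = 11/41. Q = -P = -11/41, R = 1 - 6·P = -25/41
Result: (11/41)/(x - 6) - ((11/41)x + 25/41)/(x² + 5)


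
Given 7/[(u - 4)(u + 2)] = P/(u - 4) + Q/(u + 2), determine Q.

Cover-up at u = -2: Q = 7/(-2 - 4) = -7/6


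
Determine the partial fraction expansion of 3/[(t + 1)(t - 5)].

3/(t + 1)(t - 5) = α/(t + 1) + β/(t - 5). α = 3/(-1 - 5) = -1/2, β = 3/(5 + 1) = 1/2
Result: (-1/2)/(t + 1) + (1/2)/(t - 5)


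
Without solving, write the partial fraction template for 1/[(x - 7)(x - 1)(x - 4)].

Three distinct linear factors: A/(x - 7) + B/(x - 1) + C/(x - 4)


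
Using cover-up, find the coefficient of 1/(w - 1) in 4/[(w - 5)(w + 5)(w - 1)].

Cover (w - 1), set w=1: 4/[(1 - 5)(1 + 5)] = -1/6


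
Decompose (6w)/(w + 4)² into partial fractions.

(6w) = P(w + 4) + Q. At w = -4: Q = 6·(-4) + 0 = -24. Coeff of w: P = 6
Result: 6/(w + 4) - 24/(w + 4)²


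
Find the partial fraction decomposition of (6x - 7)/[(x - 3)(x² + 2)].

At x=3: P = (6·3 - 7)/(3² + 2) = 1. Q = -P = -1, R = 6 - 3·P = 3
Result: 1/(x - 3) - (x - 3)/(x² + 2)


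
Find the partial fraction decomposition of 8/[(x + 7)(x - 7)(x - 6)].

Using cover-up method: A = 4/91, B = 4/7, C = -8/13
Result: (4/91)/(x + 7) + (4/7)/(x - 7) - (8/13)/(x - 6)


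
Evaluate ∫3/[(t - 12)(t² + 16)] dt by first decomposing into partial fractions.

Cover-up at t=12: A = 3/(12²+16) = 3/160. Coeff matching: B = -3/160, C = -9/40. Decomposition: (3/160)/(t - 12) - ((3/160)t + 9/40)/(t² + 16). Integrate: linear → ln, quadratic → (1/2)ln + arctan: (3/160) ln|(t - 12)| - (3/320) ln(t² + 16) - (9/160) arctan(t/4) + C


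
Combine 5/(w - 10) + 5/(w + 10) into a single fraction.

Common denominator (w - 10)(w + 10). Numerator: 5(w + 10) + 5(w - 10) = (5w + 50) + (5w - 50) = 10w
Result: (10w)/[(w - 10)(w + 10)]


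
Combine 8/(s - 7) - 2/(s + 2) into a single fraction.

Common denominator (s - 7)(s + 2). Numerator: 8(s + 2) - 2(s - 7) = (8s + 16) - (2s - 14) = 6s + 30
Result: (6s + 30)/[(s - 7)(s + 2)]


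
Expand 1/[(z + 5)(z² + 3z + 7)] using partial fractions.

Cover-up at z = -5: P = 1/((-5)² + 3·(-5) + 7) = 1/17. Then Q = -P = -1/17, R = -P·(3 - 5) = 2/17
Result: (1/17)/(z + 5) - ((1/17)z - 2/17)/(z² + 3z + 7)


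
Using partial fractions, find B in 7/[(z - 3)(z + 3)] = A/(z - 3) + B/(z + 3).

Cover-up at z = -3: B = 7/(-3 - 3) = -7/6


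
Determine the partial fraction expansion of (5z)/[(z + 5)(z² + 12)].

At z=-5: P = (5·(-5) + 0)/((-5)² + 12) = -25/37. Q = -P = 25/37, R = 5 - (-5)·P = 60/37
Result: (-25/37)/(z + 5) + ((25/37)z + 60/37)/(z² + 12)


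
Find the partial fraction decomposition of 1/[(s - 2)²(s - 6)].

Cover-up at s=6: C = 1/(6 - 2)² = 1/16. Cover-up at s=2: B = 1/(2 - 6) = -1/4. Comparing s² coeff: A = -C = -1/16
Result: (-1/16)/(s - 2) - (1/4)/(s - 2)² + (1/16)/(s - 6)


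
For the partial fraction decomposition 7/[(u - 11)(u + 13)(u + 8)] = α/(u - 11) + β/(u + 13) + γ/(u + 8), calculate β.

Cover-up at u = -13: β = 7/[(-13 - 11)(-13 + 8)] = 7/[(-24)(-5)] = 7/120


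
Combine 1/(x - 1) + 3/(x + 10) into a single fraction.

Common denominator (x - 1)(x + 10). Numerator: 1(x + 10) + 3(x - 1) = (x + 10) + (3x - 3) = 4x + 7
Result: (4x + 7)/[(x - 1)(x + 10)]


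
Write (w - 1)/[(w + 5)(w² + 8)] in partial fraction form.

At w=-5: P = (1·(-5) - 1)/((-5)² + 8) = -2/11. Q = -P = 2/11, R = 1 - (-5)·P = 1/11
Result: (-2/11)/(w + 5) + ((2/11)w + 1/11)/(w² + 8)


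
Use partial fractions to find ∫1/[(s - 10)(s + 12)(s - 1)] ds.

Cover-up: P = 1/198, Q = 1/286, R = -1/117. Decomposition: (1/198)/(s - 10) + (1/286)/(s + 12) - (1/117)/(s - 1). Integrate each term: (1/198) ln|(s - 10)| + (1/286) ln|(s + 12)| - (1/117) ln|(s - 1)| + C


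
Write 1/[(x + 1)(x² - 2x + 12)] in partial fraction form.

Cover-up at x = -1: α = 1/((-1)² - 2·(-1) + 12) = 1/15. Then β = -α = -1/15, γ = -α·(-2 - 1) = 1/5
Result: (1/15)/(x + 1) - ((1/15)x - 1/5)/(x² - 2x + 12)


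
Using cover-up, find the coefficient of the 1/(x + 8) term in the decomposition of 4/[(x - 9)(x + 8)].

Cover (x + 8), set x=-8: 4/((x - 9) at x=-8) = 4/(-17) = -4/17


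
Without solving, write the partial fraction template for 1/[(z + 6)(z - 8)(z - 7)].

Three distinct linear factors: A/(z + 6) + B/(z - 8) + C/(z - 7)


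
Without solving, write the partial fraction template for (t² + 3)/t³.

Repeated linear factor (power 3): α/t + β/t² + γ/t³


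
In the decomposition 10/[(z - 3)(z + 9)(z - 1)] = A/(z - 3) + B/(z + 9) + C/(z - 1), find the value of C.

Cover-up at z = 1: C = 10/[(1 - 3)(1 + 9)] = 10/[(-2)(10)] = -10/20 = -1/2


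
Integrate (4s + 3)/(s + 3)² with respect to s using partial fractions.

Decompose: α = 4, β = 4·(-3) + 3 = -9, so (4s + 3)/(s + 3)² = 4/(s + 3) - 9/(s + 3)². Integrate: ∫ α/(s + 3) ds = 4 ln|(s + 3)|; ∫ β/(s + 3)² ds = 9/(s + 3). Sum: 4 ln|(s + 3)| + 9/(s + 3) + C


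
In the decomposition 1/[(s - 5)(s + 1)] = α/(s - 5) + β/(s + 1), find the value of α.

Cover-up at s = 5: α = 1/(5 + 1) = 1/6


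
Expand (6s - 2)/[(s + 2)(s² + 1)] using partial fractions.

At s=-2: α = (6·(-2) - 2)/((-2)² + 1) = -14/5. β = -α = 14/5, γ = 6 - (-2)·α = 2/5
Result: (-14/5)/(s + 2) + ((14/5)s + 2/5)/(s² + 1)


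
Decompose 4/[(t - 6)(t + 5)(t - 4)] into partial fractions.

Using cover-up method: α = 2/11, β = 4/99, γ = -2/9
Result: (2/11)/(t - 6) + (4/99)/(t + 5) - (2/9)/(t - 4)


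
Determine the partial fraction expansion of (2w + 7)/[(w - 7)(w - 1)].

At w=7: A = (2·7 + 7)/(7 - 1) = 7/2. At w=1: B = (2·1 + 7)/(1 - 7) = -3/2
Result: (7/2)/(w - 7) - (3/2)/(w - 1)


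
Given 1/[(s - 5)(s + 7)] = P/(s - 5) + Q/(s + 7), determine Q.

Cover-up at s = -7: Q = 1/(-7 - 5) = -1/12


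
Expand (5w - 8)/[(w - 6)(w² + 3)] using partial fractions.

At w=6: A = (5·6 - 8)/(6² + 3) = 22/39. B = -A = -22/39, C = 5 - 6·A = 21/13
Result: (22/39)/(w - 6) - ((22/39)w - 21/13)/(w² + 3)


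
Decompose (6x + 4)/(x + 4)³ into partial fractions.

(6x + 4) = A(x + 4)² + B(x + 4) + C. At x = -4: C = 6·(-4) + 4 = -20. Coefficients: A = 0, B = 6
Result: 6/(x + 4)² - 20/(x + 4)³


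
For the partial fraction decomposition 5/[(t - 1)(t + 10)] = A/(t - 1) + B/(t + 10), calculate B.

Cover-up at t = -10: B = 5/(-10 - 1) = -5/11


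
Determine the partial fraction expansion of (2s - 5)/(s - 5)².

(2s - 5) = α(s - 5) + β. At s = 5: β = 2·5 - 5 = 5. Coeff of s: α = 2
Result: 2/(s - 5) + 5/(s - 5)²


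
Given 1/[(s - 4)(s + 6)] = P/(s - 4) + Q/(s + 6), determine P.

Cover-up at s = 4: P = 1/(4 + 6) = 1/10


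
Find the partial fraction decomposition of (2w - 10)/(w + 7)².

(2w - 10) = α(w + 7) + β. At w = -7: β = 2·(-7) - 10 = -24. Coeff of w: α = 2
Result: 2/(w + 7) - 24/(w + 7)²


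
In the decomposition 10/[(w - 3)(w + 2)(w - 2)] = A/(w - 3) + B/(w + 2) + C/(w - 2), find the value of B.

Cover-up at w = -2: B = 10/[(-2 - 3)(-2 - 2)] = 10/[(-5)(-4)] = 10/20 = 1/2


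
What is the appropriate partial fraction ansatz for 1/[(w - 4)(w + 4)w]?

Three distinct linear factors: A/(w - 4) + B/(w + 4) + C/w


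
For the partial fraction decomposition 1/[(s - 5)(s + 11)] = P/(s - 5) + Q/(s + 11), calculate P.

Cover-up at s = 5: P = 1/(5 + 11) = 1/16


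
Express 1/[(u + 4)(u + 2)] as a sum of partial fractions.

1/(u + 4)(u + 2) = α/(u + 4) + β/(u + 2). α = 1/(-4 + 2) = -1/2, β = 1/(-2 + 4) = 1/2
Result: (-1/2)/(u + 4) + (1/2)/(u + 2)


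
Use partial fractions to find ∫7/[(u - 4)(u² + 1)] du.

Cover-up at u=4: α = 7/(4²+1) = 7/17. Coeff matching: β = -7/17, γ = -28/17. Decomposition: (7/17)/(u - 4) - ((7/17)u + 28/17)/(u² + 1). Integrate: linear → ln, quadratic → (1/2)ln + arctan: (7/17) ln|(u - 4)| - (7/34) ln(u² + 1) - (28/17) arctan(u) + C


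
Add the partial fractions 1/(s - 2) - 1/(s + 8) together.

Common denominator (s - 2)(s + 8). Numerator: 1(s + 8) - 1(s - 2) = (s + 8) - (s - 2) = 10
Result: (10)/[(s - 2)(s + 8)]


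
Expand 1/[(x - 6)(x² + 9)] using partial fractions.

Cover-up at x = 6: α = 1/(6² + 9) = 1/45. Then β = -α = -1/45, γ = -α·(0 + 6) = -2/15
Result: (1/45)/(x - 6) - ((1/45)x + 2/15)/(x² + 9)


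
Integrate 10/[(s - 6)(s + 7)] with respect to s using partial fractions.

Decompose: 10/[(s - 6)(s + 7)] = (10/13)/(s - 6) - (10/13)/(s + 7). Integrate each term: (10/13) ln|(s - 6)| - (10/13) ln|(s + 7)| + C


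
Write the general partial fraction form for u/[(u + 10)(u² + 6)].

Linear + irreducible quadratic: A/(u + 10) + (Bu + C)/(u² + 6)


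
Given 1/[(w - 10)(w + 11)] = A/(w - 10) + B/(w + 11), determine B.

Cover-up at w = -11: B = 1/(-11 - 10) = -1/21


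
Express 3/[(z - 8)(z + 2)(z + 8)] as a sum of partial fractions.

Using cover-up method: A = 3/160, B = -1/20, C = 1/32
Result: (3/160)/(z - 8) - (1/20)/(z + 2) + (1/32)/(z + 8)


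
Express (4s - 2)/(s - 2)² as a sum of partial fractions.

(4s - 2) = A(s - 2) + B. At s = 2: B = 4·2 - 2 = 6. Coeff of s: A = 4
Result: 4/(s - 2) + 6/(s - 2)²


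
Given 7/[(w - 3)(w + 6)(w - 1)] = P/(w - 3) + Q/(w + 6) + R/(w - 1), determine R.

Cover-up at w = 1: R = 7/[(1 - 3)(1 + 6)] = 7/[(-2)(7)] = -7/14 = -1/2


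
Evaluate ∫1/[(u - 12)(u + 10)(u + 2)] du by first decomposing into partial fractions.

Cover-up: P = 1/308, Q = 1/176, R = -1/112. Decomposition: (1/308)/(u - 12) + (1/176)/(u + 10) - (1/112)/(u + 2). Integrate each term: (1/308) ln|(u - 12)| + (1/176) ln|(u + 10)| - (1/112) ln|(u + 2)| + C


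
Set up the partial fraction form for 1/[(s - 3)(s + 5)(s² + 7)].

Two linear + quadratic: α/(s - 3) + β/(s + 5) + (γs + δ)/(s² + 7)


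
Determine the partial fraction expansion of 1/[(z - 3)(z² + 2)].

Cover-up at z = 3: P = 1/(3² + 2) = 1/11. Then Q = -P = -1/11, R = -P·(0 + 3) = -3/11
Result: (1/11)/(z - 3) - ((1/11)z + 3/11)/(z² + 2)


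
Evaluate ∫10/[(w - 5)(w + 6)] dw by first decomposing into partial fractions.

Decompose: 10/[(w - 5)(w + 6)] = (10/11)/(w - 5) - (10/11)/(w + 6). Integrate each term: (10/11) ln|(w - 5)| - (10/11) ln|(w + 6)| + C


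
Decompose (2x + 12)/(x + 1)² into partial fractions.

(2x + 12) = α(x + 1) + β. At x = -1: β = 2·(-1) + 12 = 10. Coeff of x: α = 2
Result: 2/(x + 1) + 10/(x + 1)²


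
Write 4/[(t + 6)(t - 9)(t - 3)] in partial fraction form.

Using cover-up method: P = 4/135, Q = 2/45, R = -2/27
Result: (4/135)/(t + 6) + (2/45)/(t - 9) - (2/27)/(t - 3)


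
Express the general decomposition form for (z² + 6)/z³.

Repeated linear factor (power 3): A/z + B/z² + C/z³


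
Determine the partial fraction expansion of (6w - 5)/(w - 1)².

(6w - 5) = A(w - 1) + B. At w = 1: B = 6·1 - 5 = 1. Coeff of w: A = 6
Result: 6/(w - 1) + 1/(w - 1)²


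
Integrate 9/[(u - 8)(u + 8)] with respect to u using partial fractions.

Decompose: 9/[(u - 8)(u + 8)] = (9/16)/(u - 8) - (9/16)/(u + 8). Integrate each term: (9/16) ln|(u - 8)| - (9/16) ln|(u + 8)| + C


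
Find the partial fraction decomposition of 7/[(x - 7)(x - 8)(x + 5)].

Using cover-up method: P = -7/12, Q = 7/13, R = 7/156
Result: (-7/12)/(x - 7) + (7/13)/(x - 8) + (7/156)/(x + 5)


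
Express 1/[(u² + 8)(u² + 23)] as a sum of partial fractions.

Coefficient matching gives A = C = 0, B = 1/(23-8) = 1/15, D = -B = -1/15
Result: (1/15)/(u² + 8) - (1/15)/(u² + 23)


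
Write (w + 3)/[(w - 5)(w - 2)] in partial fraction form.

At w=5: P = (1·5 + 3)/(5 - 2) = 8/3. At w=2: Q = (1·2 + 3)/(2 - 5) = -5/3
Result: (8/3)/(w - 5) - (5/3)/(w - 2)


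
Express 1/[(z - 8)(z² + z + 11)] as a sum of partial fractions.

Cover-up at z = 8: α = 1/(8² + 1·8 + 11) = 1/83. Then β = -α = -1/83, γ = -α·(1 + 8) = -9/83
Result: (1/83)/(z - 8) - ((1/83)z + 9/83)/(z² + z + 11)


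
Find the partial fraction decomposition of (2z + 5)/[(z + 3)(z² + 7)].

At z=-3: α = (2·(-3) + 5)/((-3)² + 7) = -1/16. β = -α = 1/16, γ = 2 - (-3)·α = 29/16
Result: (-1/16)/(z + 3) + ((1/16)z + 29/16)/(z² + 7)


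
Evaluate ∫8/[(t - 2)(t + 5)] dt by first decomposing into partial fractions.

Decompose: 8/[(t - 2)(t + 5)] = (8/7)/(t - 2) - (8/7)/(t + 5). Integrate each term: (8/7) ln|(t - 2)| - (8/7) ln|(t + 5)| + C


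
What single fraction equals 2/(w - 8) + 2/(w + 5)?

Common denominator (w - 8)(w + 5). Numerator: 2(w + 5) + 2(w - 8) = (2w + 10) + (2w - 16) = 4w - 6
Result: (4w - 6)/[(w - 8)(w + 5)]


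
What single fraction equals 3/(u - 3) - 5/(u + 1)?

Common denominator (u - 3)(u + 1). Numerator: 3(u + 1) - 5(u - 3) = (3u + 3) - (5u - 15) = -2u + 18
Result: (-2u + 18)/[(u - 3)(u + 1)]


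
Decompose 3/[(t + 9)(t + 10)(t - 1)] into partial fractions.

Using cover-up method: α = -3/10, β = 3/11, γ = 3/110
Result: (-3/10)/(t + 9) + (3/11)/(t + 10) + (3/110)/(t - 1)


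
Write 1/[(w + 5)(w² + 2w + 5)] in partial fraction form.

Cover-up at w = -5: P = 1/((-5)² + 2·(-5) + 5) = 1/20. Then Q = -P = -1/20, R = -P·(2 - 5) = 3/20
Result: (1/20)/(w + 5) - ((1/20)w - 3/20)/(w² + 2w + 5)


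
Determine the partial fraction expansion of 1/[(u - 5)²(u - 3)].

Cover-up at u=3: C = 1/(3 - 5)² = 1/4. Cover-up at u=5: B = 1/(5 - 3) = 1/2. Comparing u² coeff: A = -C = -1/4
Result: (-1/4)/(u - 5) + (1/2)/(u - 5)² + (1/4)/(u - 3)


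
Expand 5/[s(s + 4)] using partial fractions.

5/s(s + 4) = α/s + β/(s + 4). α = 5/(0 + 4) = 5/4, β = 5/(-4 - 0) = -5/4
Result: (5/4)/s - (5/4)/(s + 4)


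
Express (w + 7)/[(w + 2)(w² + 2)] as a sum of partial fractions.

At w=-2: α = (1·(-2) + 7)/((-2)² + 2) = 5/6. β = -α = -5/6, γ = 1 - (-2)·α = 8/3
Result: (5/6)/(w + 2) - ((5/6)w - 8/3)/(w² + 2)


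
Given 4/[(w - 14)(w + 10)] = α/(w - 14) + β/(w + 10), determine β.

Cover-up at w = -10: β = 4/(-10 - 14) = -4/24 = -1/6


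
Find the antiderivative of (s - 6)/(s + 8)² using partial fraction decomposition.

Decompose: P = 1, Q = 1·(-8) - 6 = -14, so (s - 6)/(s + 8)² = 1/(s + 8) - 14/(s + 8)². Integrate: ∫ P/(s + 8) ds = ln|(s + 8)|; ∫ Q/(s + 8)² ds = 14/(s + 8). Sum: ln|(s + 8)| + 14/(s + 8) + C


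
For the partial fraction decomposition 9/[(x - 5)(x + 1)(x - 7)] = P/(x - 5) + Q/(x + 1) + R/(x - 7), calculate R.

Cover-up at x = 7: R = 9/[(7 - 5)(7 + 1)] = 9/[(2)(8)] = 9/16


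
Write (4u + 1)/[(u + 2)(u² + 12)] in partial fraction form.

At u=-2: α = (4·(-2) + 1)/((-2)² + 12) = -7/16. β = -α = 7/16, γ = 4 - (-2)·α = 25/8
Result: (-7/16)/(u + 2) + ((7/16)u + 25/8)/(u² + 12)


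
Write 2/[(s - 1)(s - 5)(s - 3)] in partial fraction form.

Using cover-up method: α = 1/4, β = 1/4, γ = -1/2
Result: (1/4)/(s - 1) + (1/4)/(s - 5) - (1/2)/(s - 3)


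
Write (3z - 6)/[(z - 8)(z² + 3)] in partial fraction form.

At z=8: P = (3·8 - 6)/(8² + 3) = 18/67. Q = -P = -18/67, R = 3 - 8·P = 57/67
Result: (18/67)/(z - 8) - ((18/67)z - 57/67)/(z² + 3)


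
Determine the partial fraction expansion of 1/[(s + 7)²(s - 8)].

Cover-up at s=8: γ = 1/(8 + 7)² = 1/225. Cover-up at s=-7: β = 1/(-7 - 8) = -1/15. Comparing s² coeff: α = -γ = -1/225
Result: (-1/225)/(s + 7) - (1/15)/(s + 7)² + (1/225)/(s - 8)


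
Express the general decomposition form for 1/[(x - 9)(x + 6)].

Distinct linear factors: P/(x - 9) + Q/(x + 6)


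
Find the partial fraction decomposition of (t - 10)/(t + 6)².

(t - 10) = α(t + 6) + β. At t = -6: β = 1·(-6) - 10 = -16. Coeff of t: α = 1
Result: 1/(t + 6) - 16/(t + 6)²


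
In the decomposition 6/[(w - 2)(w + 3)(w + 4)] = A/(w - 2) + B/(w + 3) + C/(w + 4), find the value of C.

Cover-up at w = -4: C = 6/[(-4 - 2)(-4 + 3)] = 6/[(-6)(-1)] = 6/6 = 1


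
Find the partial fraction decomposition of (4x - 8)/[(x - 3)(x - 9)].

At x=3: A = (4·3 - 8)/(3 - 9) = -2/3. At x=9: B = (4·9 - 8)/(9 - 3) = 14/3
Result: (-2/3)/(x - 3) + (14/3)/(x - 9)


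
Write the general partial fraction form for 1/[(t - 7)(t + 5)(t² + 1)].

Two linear + quadratic: A/(t - 7) + B/(t + 5) + (Ct + D)/(t² + 1)


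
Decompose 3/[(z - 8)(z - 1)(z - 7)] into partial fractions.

Using cover-up method: P = 3/7, Q = 1/14, R = -1/2
Result: (3/7)/(z - 8) + (1/14)/(z - 1) - (1/2)/(z - 7)


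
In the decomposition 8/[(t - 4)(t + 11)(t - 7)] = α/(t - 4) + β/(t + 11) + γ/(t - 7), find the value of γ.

Cover-up at t = 7: γ = 8/[(7 - 4)(7 + 11)] = 8/[(3)(18)] = 8/54 = 4/27


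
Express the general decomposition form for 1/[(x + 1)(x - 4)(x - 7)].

Three distinct linear factors: A/(x + 1) + B/(x - 4) + C/(x - 7)


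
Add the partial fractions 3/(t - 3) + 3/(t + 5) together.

Common denominator (t - 3)(t + 5). Numerator: 3(t + 5) + 3(t - 3) = (3t + 15) + (3t - 9) = 6t + 6
Result: (6t + 6)/[(t - 3)(t + 5)]


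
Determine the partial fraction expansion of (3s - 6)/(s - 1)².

(3s - 6) = P(s - 1) + Q. At s = 1: Q = 3·1 - 6 = -3. Coeff of s: P = 3
Result: 3/(s - 1) - 3/(s - 1)²


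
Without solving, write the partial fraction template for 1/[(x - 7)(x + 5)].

Distinct linear factors: α/(x - 7) + β/(x + 5)


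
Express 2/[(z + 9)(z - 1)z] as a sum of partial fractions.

Using cover-up method: P = 1/45, Q = 1/5, R = -2/9
Result: (1/45)/(z + 9) + (1/5)/(z - 1) - (2/9)/z


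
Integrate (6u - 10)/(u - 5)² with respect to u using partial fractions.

Decompose: A = 6, B = 6·5 - 10 = 20, so (6u - 10)/(u - 5)² = 6/(u - 5) + 20/(u - 5)². Integrate: ∫ A/(u - 5) du = 6 ln|(u - 5)|; ∫ B/(u - 5)² du = -20/(u - 5). Sum: 6 ln|(u - 5)| - 20/(u - 5) + C


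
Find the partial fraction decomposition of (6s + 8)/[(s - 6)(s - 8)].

At s=6: P = (6·6 + 8)/(6 - 8) = -22. At s=8: Q = (6·8 + 8)/(8 - 6) = 28
Result: -22/(s - 6) + 28/(s - 8)


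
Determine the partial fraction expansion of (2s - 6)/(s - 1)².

(2s - 6) = A(s - 1) + B. At s = 1: B = 2·1 - 6 = -4. Coeff of s: A = 2
Result: 2/(s - 1) - 4/(s - 1)²


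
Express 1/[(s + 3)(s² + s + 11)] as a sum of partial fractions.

Cover-up at s = -3: α = 1/((-3)² + 1·(-3) + 11) = 1/17. Then β = -α = -1/17, γ = -α·(1 - 3) = 2/17
Result: (1/17)/(s + 3) - ((1/17)s - 2/17)/(s² + s + 11)


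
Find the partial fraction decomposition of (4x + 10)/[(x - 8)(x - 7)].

At x=8: P = (4·8 + 10)/(8 - 7) = 42. At x=7: Q = (4·7 + 10)/(7 - 8) = -38
Result: 42/(x - 8) - 38/(x - 7)


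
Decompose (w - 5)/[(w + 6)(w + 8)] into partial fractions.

At w=-6: P = (1·(-6) - 5)/(-6 + 8) = -11/2. At w=-8: Q = (1·(-8) - 5)/(-8 + 6) = 13/2
Result: (-11/2)/(w + 6) + (13/2)/(w + 8)


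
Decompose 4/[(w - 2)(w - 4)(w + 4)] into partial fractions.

Using cover-up method: A = -1/3, B = 1/4, C = 1/12
Result: (-1/3)/(w - 2) + (1/4)/(w - 4) + (1/12)/(w + 4)


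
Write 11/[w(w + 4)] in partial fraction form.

11/w(w + 4) = A/w + B/(w + 4). A = 11/(0 + 4) = 11/4, B = 11/(-4 - 0) = -11/4
Result: (11/4)/w - (11/4)/(w + 4)


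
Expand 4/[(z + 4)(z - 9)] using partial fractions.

4/(z + 4)(z - 9) = A/(z + 4) + B/(z - 9). A = 4/(-4 - 9) = -4/13, B = 4/(9 + 4) = 4/13
Result: (-4/13)/(z + 4) + (4/13)/(z - 9)


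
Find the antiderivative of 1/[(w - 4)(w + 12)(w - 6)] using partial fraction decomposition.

Cover-up: α = -1/32, β = 1/288, γ = 1/36. Decomposition: (-1/32)/(w - 4) + (1/288)/(w + 12) + (1/36)/(w - 6). Integrate each term: (-1/32) ln|(w - 4)| + (1/288) ln|(w + 12)| + (1/36) ln|(w - 6)| + C


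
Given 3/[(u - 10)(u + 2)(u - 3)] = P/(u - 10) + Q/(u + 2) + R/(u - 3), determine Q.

Cover-up at u = -2: Q = 3/[(-2 - 10)(-2 - 3)] = 3/[(-12)(-5)] = 3/60 = 1/20


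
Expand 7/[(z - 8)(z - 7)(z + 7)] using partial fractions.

Using cover-up method: A = 7/15, B = -1/2, C = 1/30
Result: (7/15)/(z - 8) - (1/2)/(z - 7) + (1/30)/(z + 7)


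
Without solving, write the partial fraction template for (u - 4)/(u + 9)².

Repeated linear factor: P/(u + 9) + Q/(u + 9)²


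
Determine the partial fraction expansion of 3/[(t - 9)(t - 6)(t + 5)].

Using cover-up method: α = 1/14, β = -1/11, γ = 3/154
Result: (1/14)/(t - 9) - (1/11)/(t - 6) + (3/154)/(t + 5)


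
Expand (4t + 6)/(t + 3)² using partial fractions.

(4t + 6) = α(t + 3) + β. At t = -3: β = 4·(-3) + 6 = -6. Coeff of t: α = 4
Result: 4/(t + 3) - 6/(t + 3)²


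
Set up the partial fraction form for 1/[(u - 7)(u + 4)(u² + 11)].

Two linear + quadratic: P/(u - 7) + Q/(u + 4) + (Ru + S)/(u² + 11)


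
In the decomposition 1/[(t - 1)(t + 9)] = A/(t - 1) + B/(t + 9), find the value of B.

Cover-up at t = -9: B = 1/(-9 - 1) = -1/10


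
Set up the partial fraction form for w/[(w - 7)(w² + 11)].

Linear + irreducible quadratic: A/(w - 7) + (Bw + C)/(w² + 11)


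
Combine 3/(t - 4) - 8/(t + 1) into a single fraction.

Common denominator (t - 4)(t + 1). Numerator: 3(t + 1) - 8(t - 4) = (3t + 3) - (8t - 32) = -5t + 35
Result: (-5t + 35)/[(t - 4)(t + 1)]


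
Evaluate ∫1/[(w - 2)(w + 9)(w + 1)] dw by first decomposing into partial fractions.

Cover-up: A = 1/33, B = 1/88, C = -1/24. Decomposition: (1/33)/(w - 2) + (1/88)/(w + 9) - (1/24)/(w + 1). Integrate each term: (1/33) ln|(w - 2)| + (1/88) ln|(w + 9)| - (1/24) ln|(w + 1)| + C


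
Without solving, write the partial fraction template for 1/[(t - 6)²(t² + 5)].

Repeated linear + quadratic: A/(t - 6) + B/(t - 6)² + (Ct + D)/(t² + 5)


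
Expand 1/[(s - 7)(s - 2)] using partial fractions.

1/(s - 7)(s - 2) = A/(s - 7) + B/(s - 2). A = 1/(7 - 2) = 1/5, B = 1/(2 - 7) = -1/5
Result: (1/5)/(s - 7) - (1/5)/(s - 2)


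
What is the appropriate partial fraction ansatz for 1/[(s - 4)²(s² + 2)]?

Repeated linear + quadratic: P/(s - 4) + Q/(s - 4)² + (Rs + S)/(s² + 2)


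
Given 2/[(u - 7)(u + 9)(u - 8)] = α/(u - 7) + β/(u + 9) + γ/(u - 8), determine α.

Cover-up at u = 7: α = 2/[(7 + 9)(7 - 8)] = 2/[(16)(-1)] = -2/16 = -1/8


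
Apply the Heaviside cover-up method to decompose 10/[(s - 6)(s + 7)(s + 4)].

Cover (s - 6), s=6: P = 10/[(6 + 7)(6 + 4)] = 1/13. Cover (s + 7), s=-7: Q = 10/[(-7 - 6)(-7 + 4)] = 10/39. Cover (s + 4), s=-4: R = 10/[(-4 - 6)(-4 + 7)] = -1/3.
Result: (1/13)/(s - 6) + (10/39)/(s + 7) - (1/3)/(s + 4)


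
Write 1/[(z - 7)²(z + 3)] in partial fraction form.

Cover-up at z=-3: R = 1/(-3 - 7)² = 1/100. Cover-up at z=7: Q = 1/(7 + 3) = 1/10. Comparing z² coeff: P = -R = -1/100
Result: (-1/100)/(z - 7) + (1/10)/(z - 7)² + (1/100)/(z + 3)


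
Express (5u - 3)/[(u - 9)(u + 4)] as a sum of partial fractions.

At u=9: A = (5·9 - 3)/(9 + 4) = 42/13. At u=-4: B = (5·(-4) - 3)/(-4 - 9) = 23/13
Result: (42/13)/(u - 9) + (23/13)/(u + 4)


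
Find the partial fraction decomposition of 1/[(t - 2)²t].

Cover-up at t=0: R = 1/(0 - 2)² = 1/4. Cover-up at t=2: Q = 1/(2 - 0) = 1/2. Comparing t² coeff: P = -R = -1/4
Result: (-1/4)/(t - 2) + (1/2)/(t - 2)² + (1/4)/t


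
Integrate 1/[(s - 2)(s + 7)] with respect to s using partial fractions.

Decompose: 1/[(s - 2)(s + 7)] = (1/9)/(s - 2) - (1/9)/(s + 7). Integrate each term: (1/9) ln|(s - 2)| - (1/9) ln|(s + 7)| + C


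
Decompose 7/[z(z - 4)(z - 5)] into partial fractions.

Using cover-up method: α = 7/20, β = -7/4, γ = 7/5
Result: (7/20)/z - (7/4)/(z - 4) + (7/5)/(z - 5)


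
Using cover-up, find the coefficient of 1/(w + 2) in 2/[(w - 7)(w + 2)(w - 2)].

Cover (w + 2), set w=-2: 2/[(-2 - 7)(-2 - 2)] = 1/18


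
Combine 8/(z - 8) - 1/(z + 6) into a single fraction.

Common denominator (z - 8)(z + 6). Numerator: 8(z + 6) - 1(z - 8) = (8z + 48) - (z - 8) = 7z + 56
Result: (7z + 56)/[(z - 8)(z + 6)]


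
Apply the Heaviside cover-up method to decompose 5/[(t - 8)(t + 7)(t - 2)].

Cover (t - 8), t=8: A = 5/[(8 + 7)(8 - 2)] = 1/18. Cover (t + 7), t=-7: B = 5/[(-7 - 8)(-7 - 2)] = 1/27. Cover (t - 2), t=2: C = 5/[(2 - 8)(2 + 7)] = -5/54.
Result: (1/18)/(t - 8) + (1/27)/(t + 7) - (5/54)/(t - 2)


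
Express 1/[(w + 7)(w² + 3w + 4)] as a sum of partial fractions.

Cover-up at w = -7: A = 1/((-7)² + 3·(-7) + 4) = 1/32. Then B = -A = -1/32, C = -A·(3 - 7) = 1/8
Result: (1/32)/(w + 7) - ((1/32)w - 1/8)/(w² + 3w + 4)


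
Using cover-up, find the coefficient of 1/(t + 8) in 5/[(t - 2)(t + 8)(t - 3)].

Cover (t + 8), set t=-8: 5/[(-8 - 2)(-8 - 3)] = 1/22


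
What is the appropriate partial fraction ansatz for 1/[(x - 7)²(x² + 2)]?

Repeated linear + quadratic: A/(x - 7) + B/(x - 7)² + (Cx + D)/(x² + 2)


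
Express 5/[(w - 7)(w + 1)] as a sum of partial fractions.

5/(w - 7)(w + 1) = P/(w - 7) + Q/(w + 1). P = 5/(7 + 1) = 5/8, Q = 5/(-1 - 7) = -5/8
Result: (5/8)/(w - 7) - (5/8)/(w + 1)


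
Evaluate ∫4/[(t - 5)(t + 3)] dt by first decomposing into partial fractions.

Decompose: 4/[(t - 5)(t + 3)] = (1/2)/(t - 5) - (1/2)/(t + 3). Integrate each term: (1/2) ln|(t - 5)| - (1/2) ln|(t + 3)| + C


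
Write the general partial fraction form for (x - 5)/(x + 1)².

Repeated linear factor: P/(x + 1) + Q/(x + 1)²


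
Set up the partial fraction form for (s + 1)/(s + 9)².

Repeated linear factor: P/(s + 9) + Q/(s + 9)²


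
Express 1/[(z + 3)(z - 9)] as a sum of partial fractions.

1/(z + 3)(z - 9) = α/(z + 3) + β/(z - 9). α = 1/(-3 - 9) = -1/12, β = 1/(9 + 3) = 1/12
Result: (-1/12)/(z + 3) + (1/12)/(z - 9)


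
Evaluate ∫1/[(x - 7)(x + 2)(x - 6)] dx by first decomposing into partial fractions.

Cover-up: A = 1/9, B = 1/72, C = -1/8. Decomposition: (1/9)/(x - 7) + (1/72)/(x + 2) - (1/8)/(x - 6). Integrate each term: (1/9) ln|(x - 7)| + (1/72) ln|(x + 2)| - (1/8) ln|(x - 6)| + C


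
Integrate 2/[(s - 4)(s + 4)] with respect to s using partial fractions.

Decompose: 2/[(s - 4)(s + 4)] = (1/4)/(s - 4) - (1/4)/(s + 4). Integrate each term: (1/4) ln|(s - 4)| - (1/4) ln|(s + 4)| + C


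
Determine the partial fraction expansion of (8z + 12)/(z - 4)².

(8z + 12) = α(z - 4) + β. At z = 4: β = 8·4 + 12 = 44. Coeff of z: α = 8
Result: 8/(z - 4) + 44/(z - 4)²


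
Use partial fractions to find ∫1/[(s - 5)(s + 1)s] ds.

Cover-up: P = 1/30, Q = 1/6, R = -1/5. Decomposition: (1/30)/(s - 5) + (1/6)/(s + 1) - (1/5)/s. Integrate each term: (1/30) ln|(s - 5)| + (1/6) ln|(s + 1)| - (1/5) ln|s| + C


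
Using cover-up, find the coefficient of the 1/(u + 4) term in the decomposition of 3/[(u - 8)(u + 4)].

Cover (u + 4), set u=-4: 3/((u - 8) at u=-4) = 3/(-12) = -1/4


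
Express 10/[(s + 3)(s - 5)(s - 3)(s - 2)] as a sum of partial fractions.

Using Heaviside cover-up: (-1/24)/(s + 3) + (5/24)/(s - 5) - (5/6)/(s - 3) + (2/3)/(s - 2)


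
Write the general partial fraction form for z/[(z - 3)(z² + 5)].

Linear + irreducible quadratic: P/(z - 3) + (Qz + R)/(z² + 5)


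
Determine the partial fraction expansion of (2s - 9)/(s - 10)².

(2s - 9) = P(s - 10) + Q. At s = 10: Q = 2·10 - 9 = 11. Coeff of s: P = 2
Result: 2/(s - 10) + 11/(s - 10)²


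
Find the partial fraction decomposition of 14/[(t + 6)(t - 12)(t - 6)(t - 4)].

Using Heaviside cover-up: (-7/1080)/(t + 6) + (7/432)/(t - 12) - (7/72)/(t - 6) + (7/80)/(t - 4)


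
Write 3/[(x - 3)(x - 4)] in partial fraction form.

3/(x - 3)(x - 4) = α/(x - 3) + β/(x - 4). α = 3/(3 - 4) = -3, β = 3/(4 - 3) = 3
Result: -3/(x - 3) + 3/(x - 4)


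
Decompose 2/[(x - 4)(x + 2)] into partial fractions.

2/(x - 4)(x + 2) = P/(x - 4) + Q/(x + 2). P = 2/(4 + 2) = 1/3, Q = 2/(-2 - 4) = -1/3
Result: (1/3)/(x - 4) - (1/3)/(x + 2)


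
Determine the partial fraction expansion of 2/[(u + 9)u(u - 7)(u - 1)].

Using Heaviside cover-up: (-1/720)/(u + 9) + (2/63)/u + (1/336)/(u - 7) - (1/30)/(u - 1)


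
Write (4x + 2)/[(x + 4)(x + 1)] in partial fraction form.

At x=-4: A = (4·(-4) + 2)/(-4 + 1) = 14/3. At x=-1: B = (4·(-1) + 2)/(-1 + 4) = -2/3
Result: (14/3)/(x + 4) - (2/3)/(x + 1)


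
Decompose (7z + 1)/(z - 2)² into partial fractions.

(7z + 1) = P(z - 2) + Q. At z = 2: Q = 7·2 + 1 = 15. Coeff of z: P = 7
Result: 7/(z - 2) + 15/(z - 2)²


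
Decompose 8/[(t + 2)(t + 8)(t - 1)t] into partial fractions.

Using Heaviside cover-up: (2/9)/(t + 2) - (1/54)/(t + 8) + (8/27)/(t - 1) - (1/2)/t


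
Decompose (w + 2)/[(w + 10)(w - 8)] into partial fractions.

At w=-10: P = (1·(-10) + 2)/(-10 - 8) = 4/9. At w=8: Q = (1·8 + 2)/(8 + 10) = 5/9
Result: (4/9)/(w + 10) + (5/9)/(w - 8)


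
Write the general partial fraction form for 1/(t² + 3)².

Repeated quadratic factor: (αt + β)/(t² + 3) + (γt + δ)/(t² + 3)²


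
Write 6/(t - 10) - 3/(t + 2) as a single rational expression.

Common denominator (t - 10)(t + 2). Numerator: 6(t + 2) - 3(t - 10) = (6t + 12) - (3t - 30) = 3t + 42
Result: (3t + 42)/[(t - 10)(t + 2)]


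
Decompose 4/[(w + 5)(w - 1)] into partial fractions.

4/(w + 5)(w - 1) = A/(w + 5) + B/(w - 1). A = 4/(-5 - 1) = -2/3, B = 4/(1 + 5) = 2/3
Result: (-2/3)/(w + 5) + (2/3)/(w - 1)


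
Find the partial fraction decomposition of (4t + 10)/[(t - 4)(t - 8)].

At t=4: α = (4·4 + 10)/(4 - 8) = -13/2. At t=8: β = (4·8 + 10)/(8 - 4) = 21/2
Result: (-13/2)/(t - 4) + (21/2)/(t - 8)


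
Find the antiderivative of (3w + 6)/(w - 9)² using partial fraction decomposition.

Decompose: α = 3, β = 3·9 + 6 = 33, so (3w + 6)/(w - 9)² = 3/(w - 9) + 33/(w - 9)². Integrate: ∫ α/(w - 9) dw = 3 ln|(w - 9)|; ∫ β/(w - 9)² dw = -33/(w - 9). Sum: 3 ln|(w - 9)| - 33/(w - 9) + C


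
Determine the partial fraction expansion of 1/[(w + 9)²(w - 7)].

Cover-up at w=7: γ = 1/(7 + 9)² = 1/256. Cover-up at w=-9: β = 1/(-9 - 7) = -1/16. Comparing w² coeff: α = -γ = -1/256
Result: (-1/256)/(w + 9) - (1/16)/(w + 9)² + (1/256)/(w - 7)
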